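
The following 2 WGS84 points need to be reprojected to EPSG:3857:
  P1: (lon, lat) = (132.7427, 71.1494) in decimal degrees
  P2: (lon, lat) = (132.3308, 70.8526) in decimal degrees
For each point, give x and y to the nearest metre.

Web Mercator: x = R·λ, y = R·ln tan(π/4+φ/2), R = 6378137 m.
P1 (71.1494°, 132.7427°) → (14776849.771, 11453550.033) m.
P2 (70.8526°, 132.3308°) → (14730997.272, 11352059.886) m.

P1: x 14776850 m, y 11453550 m; P2: x 14730997 m, y 11352060 m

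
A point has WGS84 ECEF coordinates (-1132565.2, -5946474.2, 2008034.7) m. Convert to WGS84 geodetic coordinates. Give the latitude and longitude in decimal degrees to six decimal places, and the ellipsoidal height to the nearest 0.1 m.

lat 18.467100°, lon -100.783400°, h 1724.3 m

λ = atan2(Y, X) = -100.78340013°; p = √(X²+Y²) = 6053367.6 m.
Bowring's method on WGS84 (a = 6378137 m, b = 6356752.314 m) gives φ = 18.46710018°, h = 1724.309 m.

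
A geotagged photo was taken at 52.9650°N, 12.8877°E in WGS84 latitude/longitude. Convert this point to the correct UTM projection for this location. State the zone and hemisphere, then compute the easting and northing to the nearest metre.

Longitude 12.8877° lies in the 6° band [12°, 18°), giving zone 33; latitude is north of the equator, so 33N.
Zone 33 central meridian λ₀ = 6×33 − 183 = 15°; Δλ = -2.1123°.
Transverse Mercator on WGS84 with k₀ = 0.9996 gives E = 358136.952 m, N = 5870464.960 m.

Zone 33N: E 358137 m, N 5870465 m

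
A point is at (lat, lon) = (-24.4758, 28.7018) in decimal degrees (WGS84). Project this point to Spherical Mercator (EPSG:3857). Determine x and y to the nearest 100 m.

Web Mercator is spherical with R = a = 6378137 m.
x = R·λ = 6378137 × 0.500940911 = 3195069.761 m.
y = R·ln tan(π/4 + φ/2) = 6378137 × -0.440801840 = -2811494.527 m.

x 3195100 m, y -2811500 m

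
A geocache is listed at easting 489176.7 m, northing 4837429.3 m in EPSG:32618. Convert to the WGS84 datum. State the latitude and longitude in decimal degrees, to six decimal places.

Zone 18N: λ₀ = -75°, k₀ = 0.9996, false easting 500000 m.
Meridian distance M = (N − FN)/k₀ = 4839365.0 m.
Inverse transverse Mercator on WGS84 gives φ = 43.68979990°, λ = -75.13429971°.

lat 43.689800°, lon -75.134300°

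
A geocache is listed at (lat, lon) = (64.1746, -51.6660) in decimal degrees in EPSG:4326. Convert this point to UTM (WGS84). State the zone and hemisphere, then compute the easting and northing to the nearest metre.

Longitude -51.6660° lies in the 6° band [-54°, -48°), giving zone 22; latitude is north of the equator, so 22N.
Zone 22 central meridian λ₀ = 6×22 − 183 = -51°; Δλ = -0.6660°.
Transverse Mercator on WGS84 with k₀ = 0.9996 gives E = 467628.369 m, N = 7116639.911 m.

Zone 22N: E 467628 m, N 7116640 m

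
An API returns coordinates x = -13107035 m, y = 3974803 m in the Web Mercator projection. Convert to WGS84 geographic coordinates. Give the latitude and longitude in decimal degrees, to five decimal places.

R = 6378137 m. λ = x/R = -117.74249870°.
φ = 2·arctan(exp(y/R)) − 90° = 2·arctan(1.86487) − 90° = 33.59689908°.

lat 33.59690°, lon -117.74250°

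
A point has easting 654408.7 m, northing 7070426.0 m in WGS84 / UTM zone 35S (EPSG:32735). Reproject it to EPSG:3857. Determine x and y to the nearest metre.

x 3178071 m, y -3058430 m

Unproject from UTM 35S (λ₀ = 27°) → φ = -26.47819963°, λ = 28.54910019°.
Web Mercator (R = 6378137 m): x = 3178071.296 m, y = -3058429.582 m.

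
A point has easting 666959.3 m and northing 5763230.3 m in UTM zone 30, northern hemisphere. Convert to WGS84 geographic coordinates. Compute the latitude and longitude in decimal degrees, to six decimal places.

Zone 30N: λ₀ = -3°, k₀ = 0.9996, false easting 500000 m.
Meridian distance M = (N − FN)/k₀ = 5765536.5 m.
Inverse transverse Mercator on WGS84 gives φ = 51.99460022°, λ = -0.56809944°.

lat 51.994600°, lon -0.568099°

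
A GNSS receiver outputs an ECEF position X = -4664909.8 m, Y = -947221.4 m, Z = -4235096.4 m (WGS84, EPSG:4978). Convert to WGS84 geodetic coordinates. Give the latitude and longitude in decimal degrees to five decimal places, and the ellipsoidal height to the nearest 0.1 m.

lat -41.85080°, lon -168.52200°, h 2731.4 m

λ = atan2(Y, X) = -168.52200037°; p = √(X²+Y²) = 4760106.3 m.
Bowring's method on WGS84 (a = 6378137 m, b = 6356752.314 m) gives φ = -41.85079964°, h = 2731.372 m.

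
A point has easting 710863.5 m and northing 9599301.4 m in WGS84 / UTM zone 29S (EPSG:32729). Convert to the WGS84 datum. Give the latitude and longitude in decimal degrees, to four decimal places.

lat -3.6232°, lon -7.1016°

Zone 29S: λ₀ = -9°, k₀ = 0.9996, false easting 500000 m, false northing 10000000 m.
Meridian distance M = (N − FN)/k₀ = -400858.9 m.
Inverse transverse Mercator on WGS84 gives φ = -3.62319965°, λ = -7.10160011°.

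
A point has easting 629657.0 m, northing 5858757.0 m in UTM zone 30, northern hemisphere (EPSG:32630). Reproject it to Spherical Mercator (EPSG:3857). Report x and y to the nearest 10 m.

x -119560 m, y 6957680 m

Unproject from UTM 30N (λ₀ = -3°) → φ = 52.86290003°, λ = -1.07400056°.
Web Mercator (R = 6378137 m): x = -119557.196 m, y = 6957678.291 m.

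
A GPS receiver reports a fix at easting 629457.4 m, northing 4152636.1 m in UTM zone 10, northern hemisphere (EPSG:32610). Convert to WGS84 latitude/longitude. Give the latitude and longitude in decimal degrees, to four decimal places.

lat 37.5116°, lon -121.5352°

Zone 10N: λ₀ = -123°, k₀ = 0.9996, false easting 500000 m.
Meridian distance M = (N − FN)/k₀ = 4154297.8 m.
Inverse transverse Mercator on WGS84 gives φ = 37.51160033°, λ = -121.53520033°.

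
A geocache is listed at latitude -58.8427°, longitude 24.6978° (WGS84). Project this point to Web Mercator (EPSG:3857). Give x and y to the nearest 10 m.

x 2749350 m, y -8146470 m

Web Mercator is spherical with R = a = 6378137 m.
x = R·λ = 6378137 × 0.431057928 = 2749346.520 m.
y = R·ln tan(π/4 + φ/2) = 6378137 × -1.277248468 = -8146465.714 m.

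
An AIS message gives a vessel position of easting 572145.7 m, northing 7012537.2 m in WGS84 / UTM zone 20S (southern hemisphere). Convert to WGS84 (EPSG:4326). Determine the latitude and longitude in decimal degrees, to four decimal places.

lat -27.0074°, lon -62.2728°

Zone 20S: λ₀ = -63°, k₀ = 0.9996, false easting 500000 m, false northing 10000000 m.
Meridian distance M = (N − FN)/k₀ = -2988658.3 m.
Inverse transverse Mercator on WGS84 gives φ = -27.00740023°, λ = -62.27280008°.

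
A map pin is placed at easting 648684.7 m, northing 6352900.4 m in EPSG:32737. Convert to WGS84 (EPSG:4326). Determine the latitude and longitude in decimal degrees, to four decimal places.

Zone 37S: λ₀ = 39°, k₀ = 0.9996, false easting 500000 m, false northing 10000000 m.
Meridian distance M = (N − FN)/k₀ = -3648559.0 m.
Inverse transverse Mercator on WGS84 gives φ = -32.95209992°, λ = 40.59070033°.

lat -32.9521°, lon 40.5907°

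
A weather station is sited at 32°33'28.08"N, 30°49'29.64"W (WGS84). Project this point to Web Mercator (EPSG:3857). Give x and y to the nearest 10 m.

Web Mercator is spherical with R = a = 6378137 m.
x = R·λ = 6378137 × -0.537995997 = -3431412.172 m.
y = R·ln tan(π/4 + φ/2) = 6378137 × 0.601547965 = 3836755.330 m.

x -3431410 m, y 3836760 m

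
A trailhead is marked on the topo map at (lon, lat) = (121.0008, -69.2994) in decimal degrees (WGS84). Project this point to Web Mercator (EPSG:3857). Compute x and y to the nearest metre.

x 13469747 m, y -10844428 m

Web Mercator is spherical with R = a = 6378137 m.
x = R·λ = 6378137 × 2.111862358 = 13469747.442 m.
y = R·ln tan(π/4 + φ/2) = 6378137 × -1.700250108 = -10844428.120 m.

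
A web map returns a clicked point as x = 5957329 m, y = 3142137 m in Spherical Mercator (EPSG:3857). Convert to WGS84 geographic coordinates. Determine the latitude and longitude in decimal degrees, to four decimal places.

R = 6378137 m. λ = x/R = 53.51559693°.
φ = 2·arctan(exp(y/R)) − 90° = 2·arctan(1.63663) − 90° = 27.14929819°.

lat 27.1493°, lon 53.5156°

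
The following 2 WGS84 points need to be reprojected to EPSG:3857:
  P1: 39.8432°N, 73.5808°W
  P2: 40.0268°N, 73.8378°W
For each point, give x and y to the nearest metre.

P1: x -8190977 m, y 4843183 m; P2: x -8219586 m, y 4869838 m

Web Mercator: x = R·λ, y = R·ln tan(π/4+φ/2), R = 6378137 m.
P1 (39.8432°, -73.5808°) → (-8190977.188, 4843182.624) m.
P2 (40.0268°, -73.8378°) → (-8219586.297, 4869837.547) m.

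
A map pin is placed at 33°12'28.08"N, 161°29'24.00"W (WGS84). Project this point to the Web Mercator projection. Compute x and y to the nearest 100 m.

x -17977000 m, y 3922900 m

Web Mercator is spherical with R = a = 6378137 m.
x = R·λ = 6378137 × -2.818532209 = -17976984.568 m.
y = R·ln tan(π/4 + φ/2) = 6378137 × 0.615057113 = 3922918.531 m.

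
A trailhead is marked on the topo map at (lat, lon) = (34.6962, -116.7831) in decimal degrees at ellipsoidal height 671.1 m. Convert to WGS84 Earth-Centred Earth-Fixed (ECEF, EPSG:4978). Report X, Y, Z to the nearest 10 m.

X -2365830 m, Y -4686980 m, Z 3610590 m

WGS84: a = 6378137 m, e² = 0.006694380; N(φ) = a/√(1−e²sin²φ) = 6385065.662 m.
X = (N+h)·cosφ·cosλ = -2365831.355 m; Y = (N+h)·cosφ·sinλ = -4686984.688 m; Z = (N(1−e²)+h)·sinφ = 3610589.995 m.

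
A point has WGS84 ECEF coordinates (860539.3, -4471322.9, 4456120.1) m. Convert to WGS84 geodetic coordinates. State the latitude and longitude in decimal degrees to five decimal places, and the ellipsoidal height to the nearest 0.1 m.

lat 44.57380°, lon -79.10620°, h 3400.2 m

λ = atan2(Y, X) = -79.10619998°; p = √(X²+Y²) = 4553378.6 m.
Bowring's method on WGS84 (a = 6378137 m, b = 6356752.314 m) gives φ = 44.57379982°, h = 3400.214 m.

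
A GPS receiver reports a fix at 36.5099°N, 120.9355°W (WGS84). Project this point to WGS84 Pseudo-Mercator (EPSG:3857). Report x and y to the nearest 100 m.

x -13462500 m, y 4371000 m

Web Mercator is spherical with R = a = 6378137 m.
x = R·λ = 6378137 × -2.110722658 = -13462478.279 m.
y = R·ln tan(π/4 + φ/2) = 6378137 × 0.685311646 = 4371011.567 m.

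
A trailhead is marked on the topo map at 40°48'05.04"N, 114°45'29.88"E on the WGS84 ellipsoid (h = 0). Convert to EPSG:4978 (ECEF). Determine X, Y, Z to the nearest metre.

X -2024869 m, Y 4390608 m, Z 4145753 m

WGS84: a = 6378137 m, e² = 0.006694380; N(φ) = a/√(1−e²sin²φ) = 6387272.171 m.
X = (N+h)·cosφ·cosλ = -2024869.062 m; Y = (N+h)·cosφ·sinλ = 4390607.545 m; Z = (N(1−e²)+h)·sinφ = 4145753.094 m.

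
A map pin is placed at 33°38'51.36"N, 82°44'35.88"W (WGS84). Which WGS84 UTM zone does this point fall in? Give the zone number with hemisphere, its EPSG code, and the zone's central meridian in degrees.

UTM zone = ⌊(λ + 180)/6⌋ + 1; -82.7433° ∈ [-84°, -78°) → zone 17.
Hemisphere: N (φ ≥ 0).
Central meridian λ₀ = 6×17 − 183 = -81°.
EPSG code: 32617.

Zone 17N (EPSG:32617), central meridian -81°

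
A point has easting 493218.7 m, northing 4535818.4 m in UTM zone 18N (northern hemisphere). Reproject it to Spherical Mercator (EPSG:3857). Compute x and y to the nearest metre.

x -8357934 m, y 5008434 m

Unproject from UTM 18N (λ₀ = -75°) → φ = 40.97349960°, λ = -75.08060002°.
Web Mercator (R = 6378137 m): x = -8357934.163 m, y = 5008433.646 m.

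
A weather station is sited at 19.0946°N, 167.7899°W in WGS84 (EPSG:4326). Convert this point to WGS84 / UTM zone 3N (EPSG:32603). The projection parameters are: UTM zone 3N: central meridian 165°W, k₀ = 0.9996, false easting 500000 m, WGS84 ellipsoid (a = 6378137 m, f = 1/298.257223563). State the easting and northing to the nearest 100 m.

Zone 3 central meridian λ₀ = 6×3 − 183 = -165°; Δλ = -2.7899°.
Transverse Mercator on WGS84 with k₀ = 0.9996 gives E = 206437.857 m, N = 2113634.148 m.

E 206400 m, N 2113600 m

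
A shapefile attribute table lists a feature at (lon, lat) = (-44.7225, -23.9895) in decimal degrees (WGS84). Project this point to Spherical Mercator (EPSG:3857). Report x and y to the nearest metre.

Web Mercator is spherical with R = a = 6378137 m.
x = R·λ = 6378137 × -0.780554875 = -4978485.927 m.
y = R·ln tan(π/4 + φ/2) = 6378137 × -0.431494132 = -2752128.691 m.

x -4978486 m, y -2752129 m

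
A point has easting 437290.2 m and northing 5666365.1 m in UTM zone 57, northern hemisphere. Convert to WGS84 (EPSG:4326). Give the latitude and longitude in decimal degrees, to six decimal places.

lat 51.145300°, lon 158.103500°

Zone 57N: λ₀ = 159°, k₀ = 0.9996, false easting 500000 m.
Meridian distance M = (N − FN)/k₀ = 5668632.6 m.
Inverse transverse Mercator on WGS84 gives φ = 51.14530029°, λ = 158.10350029°.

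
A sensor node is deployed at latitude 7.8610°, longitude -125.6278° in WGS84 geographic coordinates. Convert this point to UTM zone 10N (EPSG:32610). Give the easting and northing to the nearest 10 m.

E 210220 m, N 869840 m

Zone 10 central meridian λ₀ = 6×10 − 183 = -123°; Δλ = -2.6278°.
Transverse Mercator on WGS84 with k₀ = 0.9996 gives E = 210222.873 m, N = 869840.574 m.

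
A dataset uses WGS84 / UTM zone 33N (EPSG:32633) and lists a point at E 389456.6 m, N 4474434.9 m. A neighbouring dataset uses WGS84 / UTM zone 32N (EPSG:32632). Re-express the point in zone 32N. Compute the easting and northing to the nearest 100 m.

UTM 33N → geographic: φ = 40.41319983°, λ = 13.69710052°.
UTM 32N (λ₀ = 9°) forward: E = 898587.746 m, N = 4484224.825 m.

E 898600 m, N 4484200 m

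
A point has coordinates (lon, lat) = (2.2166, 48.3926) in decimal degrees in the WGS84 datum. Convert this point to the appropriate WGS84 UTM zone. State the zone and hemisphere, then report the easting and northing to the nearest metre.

Longitude 2.2166° lies in the 6° band [0°, 6°), giving zone 31; latitude is north of the equator, so 31N.
Zone 31 central meridian λ₀ = 6×31 − 183 = 3°; Δλ = -0.7834°.
Transverse Mercator on WGS84 with k₀ = 0.9996 gives E = 442006.855 m, N = 5360234.034 m.

Zone 31N: E 442007 m, N 5360234 m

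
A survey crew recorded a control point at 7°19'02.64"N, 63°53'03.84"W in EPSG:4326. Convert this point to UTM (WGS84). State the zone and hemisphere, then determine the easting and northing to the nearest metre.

Zone 20N: E 402381 m, N 808933 m

Longitude -63.8844° lies in the 6° band [-66°, -60°), giving zone 20; latitude is north of the equator, so 20N.
Zone 20 central meridian λ₀ = 6×20 − 183 = -63°; Δλ = -0.8844°.
Transverse Mercator on WGS84 with k₀ = 0.9996 gives E = 402380.829 m, N = 808932.539 m.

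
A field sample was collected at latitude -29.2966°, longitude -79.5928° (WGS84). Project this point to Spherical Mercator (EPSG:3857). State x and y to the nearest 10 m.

x -8860230 m, y -3413450 m

Web Mercator is spherical with R = a = 6378137 m.
x = R·λ = 6378137 × -1.389156421 = -8860229.967 m.
y = R·ln tan(π/4 + φ/2) = 6378137 × -0.535179944 = -3413451.004 m.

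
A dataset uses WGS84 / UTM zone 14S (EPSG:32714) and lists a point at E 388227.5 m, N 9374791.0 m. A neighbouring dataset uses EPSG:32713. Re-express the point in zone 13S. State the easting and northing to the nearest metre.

E 1053346 m, N 9372509 m

UTM 14S → geographic: φ = -5.65540008°, λ = -100.00929999°.
UTM 13S (λ₀ = -105°) forward: E = 1053346.021 m, N = 9372508.589 m.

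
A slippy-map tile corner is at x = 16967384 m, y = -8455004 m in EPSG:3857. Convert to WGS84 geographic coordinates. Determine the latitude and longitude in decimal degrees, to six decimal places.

R = 6378137 m. λ = x/R = 152.42060379°.
φ = 2·arctan(exp(y/R)) − 90° = 2·arctan(0.26564) − 90° = -60.24730214°.

lat -60.247302°, lon 152.420604°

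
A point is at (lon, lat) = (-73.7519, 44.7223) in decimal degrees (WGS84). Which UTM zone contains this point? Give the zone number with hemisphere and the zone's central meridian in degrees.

UTM zone = ⌊(λ + 180)/6⌋ + 1; -73.7519° ∈ [-78°, -72°) → zone 18.
Hemisphere: N (φ ≥ 0).
Central meridian λ₀ = 6×18 − 183 = -75°.

Zone 18N, central meridian -75°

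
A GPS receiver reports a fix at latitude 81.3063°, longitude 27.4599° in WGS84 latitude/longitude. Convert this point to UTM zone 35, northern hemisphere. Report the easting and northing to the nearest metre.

E 507761 m, N 9027425 m

Zone 35 central meridian λ₀ = 6×35 − 183 = 27°; Δλ = +0.4599°.
Transverse Mercator on WGS84 with k₀ = 0.9996 gives E = 507760.609 m, N = 9027425.145 m.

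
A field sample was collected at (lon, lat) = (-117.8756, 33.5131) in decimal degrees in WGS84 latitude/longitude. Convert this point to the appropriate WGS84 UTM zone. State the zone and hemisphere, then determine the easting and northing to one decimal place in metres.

Longitude -117.8756° lies in the 6° band [-120°, -114°), giving zone 11; latitude is north of the equator, so 11N.
Zone 11 central meridian λ₀ = 6×11 − 183 = -117°; Δλ = -0.8756°.
Transverse Mercator on WGS84 with k₀ = 0.9996 gives E = 418680.573 m, N = 3708514.696 m.

Zone 11N: E 418680.6 m, N 3708514.7 m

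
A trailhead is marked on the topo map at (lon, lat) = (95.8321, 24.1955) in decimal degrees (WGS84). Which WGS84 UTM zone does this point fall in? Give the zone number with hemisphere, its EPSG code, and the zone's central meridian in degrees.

UTM zone = ⌊(λ + 180)/6⌋ + 1; 95.8321° ∈ [90°, 96°) → zone 46.
Hemisphere: N (φ ≥ 0).
Central meridian λ₀ = 6×46 − 183 = 93°.
EPSG code: 32646.

Zone 46N (EPSG:32646), central meridian 93°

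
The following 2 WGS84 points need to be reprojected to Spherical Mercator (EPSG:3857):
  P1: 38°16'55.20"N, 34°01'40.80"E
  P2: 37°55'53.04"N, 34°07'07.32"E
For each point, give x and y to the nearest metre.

P1: x 3787980 m, y 4619340 m; P2: x 3798076 m, y 4569739 m

Web Mercator: x = R·λ, y = R·ln tan(π/4+φ/2), R = 6378137 m.
P1 (38.2820°, 34.0280°) → (3787979.633, 4619339.908) m.
P2 (37.9314°, 34.1187°) → (3798076.311, 4569739.461) m.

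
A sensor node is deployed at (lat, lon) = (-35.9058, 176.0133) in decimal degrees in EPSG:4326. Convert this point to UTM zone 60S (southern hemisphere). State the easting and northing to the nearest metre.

E 410964 m, N 6026050 m

Zone 60 central meridian λ₀ = 6×60 − 183 = 177°; Δλ = -0.9867°.
Transverse Mercator on WGS84 with k₀ = 0.9996 gives E = 410964.049 m, N = 6026049.989 m.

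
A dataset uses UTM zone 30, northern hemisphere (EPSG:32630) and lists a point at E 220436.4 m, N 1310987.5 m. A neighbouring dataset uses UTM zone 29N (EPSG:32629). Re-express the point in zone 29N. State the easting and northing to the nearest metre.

UTM 30N → geographic: φ = 11.84760013°, λ = -5.56589979°.
UTM 29N (λ₀ = -9°) forward: E = 874248.322 m, N = 1312006.344 m.

E 874248 m, N 1312006 m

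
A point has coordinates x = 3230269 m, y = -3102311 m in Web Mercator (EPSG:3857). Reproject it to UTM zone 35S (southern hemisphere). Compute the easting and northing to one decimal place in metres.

E 700540.3 m, N 7030743.7 m

Web Mercator inverse (R = 6378137 m) → φ = -26.83050098°, λ = 29.01800015°.
UTM 35S forward: E = 700540.320 m, N = 7030743.683 m.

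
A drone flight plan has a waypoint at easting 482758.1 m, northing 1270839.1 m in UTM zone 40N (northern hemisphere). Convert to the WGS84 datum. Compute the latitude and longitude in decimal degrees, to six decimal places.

Zone 40N: λ₀ = 57°, k₀ = 0.9996, false easting 500000 m.
Meridian distance M = (N − FN)/k₀ = 1271347.6 m.
Inverse transverse Mercator on WGS84 gives φ = 11.49610009°, λ = 56.84190043°.

lat 11.496100°, lon 56.841900°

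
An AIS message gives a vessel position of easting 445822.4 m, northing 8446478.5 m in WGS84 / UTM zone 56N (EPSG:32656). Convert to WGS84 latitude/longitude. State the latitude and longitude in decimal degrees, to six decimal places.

lat 76.092900°, lon 150.980301°

Zone 56N: λ₀ = 153°, k₀ = 0.9996, false easting 500000 m.
Meridian distance M = (N − FN)/k₀ = 8449858.4 m.
Inverse transverse Mercator on WGS84 gives φ = 76.09289998°, λ = 150.98030068°.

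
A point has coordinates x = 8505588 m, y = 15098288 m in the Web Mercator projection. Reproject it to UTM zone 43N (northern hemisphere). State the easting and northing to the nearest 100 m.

E 529200 m, N 8802600 m

Web Mercator inverse (R = 6378137 m) → φ = 79.28910006°, λ = 76.40699701°.
UTM 43N forward: E = 529189.648 m, N = 8802592.438 m.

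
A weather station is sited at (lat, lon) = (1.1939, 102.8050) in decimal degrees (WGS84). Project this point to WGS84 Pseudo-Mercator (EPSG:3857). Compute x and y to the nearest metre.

Web Mercator is spherical with R = a = 6378137 m.
x = R·λ = 6378137 × 1.794285738 = 11444200.251 m.
y = R·ln tan(π/4 + φ/2) = 6378137 × 0.020838994 = 132913.959 m.

x 11444200 m, y 132914 m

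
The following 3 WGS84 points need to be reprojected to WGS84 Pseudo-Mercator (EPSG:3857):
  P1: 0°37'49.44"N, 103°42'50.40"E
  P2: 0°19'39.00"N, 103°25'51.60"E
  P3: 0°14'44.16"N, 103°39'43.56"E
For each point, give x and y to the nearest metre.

Web Mercator: x = R·λ, y = R·ln tan(π/4+φ/2), R = 6378137 m.
P1 (0.6304°, 103.7140°) → (11545389.668, 70177.223) m.
P2 (0.3275°, 103.4310°) → (11513886.252, 36457.332) m.
P3 (0.2456°, 103.6621°) → (11539612.187, 27340.151) m.

P1: x 11545390 m, y 70177 m; P2: x 11513886 m, y 36457 m; P3: x 11539612 m, y 27340 m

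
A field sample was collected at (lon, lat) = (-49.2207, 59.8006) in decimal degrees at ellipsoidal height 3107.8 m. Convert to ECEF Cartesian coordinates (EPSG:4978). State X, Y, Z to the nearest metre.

X 2101754 m, Y -2436684 m, Z 5492022 m

WGS84: a = 6378137 m, e² = 0.006694380; N(φ) = a/√(1−e²sin²φ) = 6394144.214 m.
X = (N+h)·cosφ·cosλ = 2101753.776 m; Y = (N+h)·cosφ·sinλ = -2436684.389 m; Z = (N(1−e²)+h)·sinφ = 5492022.053 m.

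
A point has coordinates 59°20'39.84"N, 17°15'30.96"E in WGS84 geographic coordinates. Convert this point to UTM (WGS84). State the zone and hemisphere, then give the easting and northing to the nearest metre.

Longitude 17.2586° lies in the 6° band [12°, 18°), giving zone 33; latitude is north of the equator, so 33N.
Zone 33 central meridian λ₀ = 6×33 − 183 = 15°; Δλ = +2.2586°.
Transverse Mercator on WGS84 with k₀ = 0.9996 gives E = 628447.656 m, N = 6580580.4999 m.

Zone 33N: E 628448 m, N 6580580 m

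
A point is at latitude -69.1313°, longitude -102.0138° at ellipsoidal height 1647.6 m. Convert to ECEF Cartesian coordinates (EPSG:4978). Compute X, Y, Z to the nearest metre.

WGS84: a = 6378137 m, e² = 0.006694380; N(φ) = a/√(1−e²sin²φ) = 6396858.820 m.
X = (N+h)·cosφ·cosλ = -474435.208 m; Y = (N+h)·cosφ·sinλ = -2229401.677 m; Z = (N(1−e²)+h)·sinφ = -5938745.605 m.

X -474435 m, Y -2229402 m, Z -5938746 m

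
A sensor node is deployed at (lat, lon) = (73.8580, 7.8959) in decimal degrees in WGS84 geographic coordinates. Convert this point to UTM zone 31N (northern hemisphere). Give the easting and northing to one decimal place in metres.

E 651775.8 m, N 8202429.5 m

Zone 31 central meridian λ₀ = 6×31 − 183 = 3°; Δλ = +4.8959°.
Transverse Mercator on WGS84 with k₀ = 0.9996 gives E = 651775.837 m, N = 8202429.486 m.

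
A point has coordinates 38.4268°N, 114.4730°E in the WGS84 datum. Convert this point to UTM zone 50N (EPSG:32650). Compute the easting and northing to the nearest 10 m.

Zone 50 central meridian λ₀ = 6×50 − 183 = 117°; Δλ = -2.5270°.
Transverse Mercator on WGS84 with k₀ = 0.9996 gives E = 279411.720 m, N = 4256195.527 m.

E 279410 m, N 4256200 m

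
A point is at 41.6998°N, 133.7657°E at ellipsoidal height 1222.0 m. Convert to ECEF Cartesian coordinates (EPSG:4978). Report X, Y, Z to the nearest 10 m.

X -3299570 m, Y 3444890 m, Z 4221580 m

WGS84: a = 6378137 m, e² = 0.006694380; N(φ) = a/√(1−e²sin²φ) = 6387605.500 m.
X = (N+h)·cosφ·cosλ = -3299570.191 m; Y = (N+h)·cosφ·sinλ = 3444885.782 m; Z = (N(1−e²)+h)·sinφ = 4221579.490 m.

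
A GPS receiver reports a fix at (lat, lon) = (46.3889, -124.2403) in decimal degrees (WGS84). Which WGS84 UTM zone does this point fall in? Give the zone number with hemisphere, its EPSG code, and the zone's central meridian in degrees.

Zone 10N (EPSG:32610), central meridian -123°

UTM zone = ⌊(λ + 180)/6⌋ + 1; -124.2403° ∈ [-126°, -120°) → zone 10.
Hemisphere: N (φ ≥ 0).
Central meridian λ₀ = 6×10 − 183 = -123°.
EPSG code: 32610.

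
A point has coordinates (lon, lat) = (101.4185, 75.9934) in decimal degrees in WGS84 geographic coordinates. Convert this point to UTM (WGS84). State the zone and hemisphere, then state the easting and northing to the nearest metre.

Longitude 101.4185° lies in the 6° band [96°, 102°), giving zone 47; latitude is north of the equator, so 47N.
Zone 47 central meridian λ₀ = 6×47 − 183 = 99°; Δλ = +2.4185°.
Transverse Mercator on WGS84 with k₀ = 0.9996 gives E = 565324.831 m, N = 8435786.856 m.

Zone 47N: E 565325 m, N 8435787 m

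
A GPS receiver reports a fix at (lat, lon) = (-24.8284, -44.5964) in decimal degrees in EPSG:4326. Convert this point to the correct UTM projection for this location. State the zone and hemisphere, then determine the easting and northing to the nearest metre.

Longitude -44.5964° lies in the 6° band [-48°, -42°), giving zone 23; latitude is south of the equator, so 23S.
Zone 23 central meridian λ₀ = 6×23 − 183 = -45°; Δλ = +0.4036°.
Transverse Mercator on WGS84 with k₀ = 0.9996 gives E = 540783.762 m, N = 7253992.741 m.

Zone 23S: E 540784 m, N 7253993 m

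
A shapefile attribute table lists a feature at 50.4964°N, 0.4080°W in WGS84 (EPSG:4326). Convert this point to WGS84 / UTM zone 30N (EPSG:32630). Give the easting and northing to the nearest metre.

E 683829 m, N 5597034 m

Zone 30 central meridian λ₀ = 6×30 − 183 = -3°; Δλ = +2.5920°.
Transverse Mercator on WGS84 with k₀ = 0.9996 gives E = 683829.458 m, N = 5597034.435 m.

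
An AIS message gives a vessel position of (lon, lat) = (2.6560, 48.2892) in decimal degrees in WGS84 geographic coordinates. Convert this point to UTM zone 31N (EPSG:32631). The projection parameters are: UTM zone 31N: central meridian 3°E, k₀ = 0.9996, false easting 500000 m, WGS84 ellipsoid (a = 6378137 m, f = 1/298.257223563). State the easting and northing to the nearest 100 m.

Zone 31 central meridian λ₀ = 6×31 − 183 = 3°; Δλ = -0.3440°.
Transverse Mercator on WGS84 with k₀ = 0.9996 gives E = 474482.910 m, N = 5348501.600 m.

E 474500 m, N 5348500 m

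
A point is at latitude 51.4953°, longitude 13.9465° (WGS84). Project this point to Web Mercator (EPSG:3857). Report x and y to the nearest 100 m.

Web Mercator is spherical with R = a = 6378137 m.
x = R·λ = 6378137 × 0.243412344 = 1552517.278 m.
y = R·ln tan(π/4 + φ/2) = 6378137 × 1.051933921 = 6709378.662 m.

x 1552500 m, y 6709400 m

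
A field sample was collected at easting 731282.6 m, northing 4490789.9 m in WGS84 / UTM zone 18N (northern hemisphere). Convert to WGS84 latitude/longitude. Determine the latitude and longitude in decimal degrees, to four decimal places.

lat 40.5356°, lon -72.2692°

Zone 18N: λ₀ = -75°, k₀ = 0.9996, false easting 500000 m.
Meridian distance M = (N − FN)/k₀ = 4492586.9 m.
Inverse transverse Mercator on WGS84 gives φ = 40.53559970°, λ = -72.26920019°.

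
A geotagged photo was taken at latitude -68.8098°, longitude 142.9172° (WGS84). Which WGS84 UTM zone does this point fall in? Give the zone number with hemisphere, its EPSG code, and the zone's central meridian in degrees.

Zone 54S (EPSG:32754), central meridian 141°

UTM zone = ⌊(λ + 180)/6⌋ + 1; 142.9172° ∈ [138°, 144°) → zone 54.
Hemisphere: S (φ < 0).
Central meridian λ₀ = 6×54 − 183 = 141°.
EPSG code: 32754.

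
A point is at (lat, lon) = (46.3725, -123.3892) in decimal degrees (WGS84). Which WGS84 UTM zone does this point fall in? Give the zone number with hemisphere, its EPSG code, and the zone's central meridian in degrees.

Zone 10N (EPSG:32610), central meridian -123°

UTM zone = ⌊(λ + 180)/6⌋ + 1; -123.3892° ∈ [-126°, -120°) → zone 10.
Hemisphere: N (φ ≥ 0).
Central meridian λ₀ = 6×10 − 183 = -123°.
EPSG code: 32610.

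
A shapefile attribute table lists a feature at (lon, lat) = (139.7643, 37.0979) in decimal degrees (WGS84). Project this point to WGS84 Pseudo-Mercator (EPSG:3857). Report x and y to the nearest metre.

x 15558491 m, y 4452762 m

Web Mercator is spherical with R = a = 6378137 m.
x = R·λ = 6378137 × 2.439347212 = 15558490.707 m.
y = R·ln tan(π/4 + φ/2) = 6378137 × 0.698128871 = 4452761.584 m.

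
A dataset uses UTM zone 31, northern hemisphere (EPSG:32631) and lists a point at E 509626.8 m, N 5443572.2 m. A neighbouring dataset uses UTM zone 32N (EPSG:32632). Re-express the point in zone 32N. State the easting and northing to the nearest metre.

E 72154 m, N 5460162 m

UTM 31N → geographic: φ = 49.14489984°, λ = 3.13200036°.
UTM 32N (λ₀ = 9°) forward: E = 72154.317 m, N = 5460162.168 m.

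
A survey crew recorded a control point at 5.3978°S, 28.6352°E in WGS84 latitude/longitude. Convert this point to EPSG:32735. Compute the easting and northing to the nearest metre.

E 681180 m, N 9403120 m

Zone 35 central meridian λ₀ = 6×35 − 183 = 27°; Δλ = +1.6352°.
Transverse Mercator on WGS84 with k₀ = 0.9996 gives E = 681179.637 m, N = 9403119.965 m.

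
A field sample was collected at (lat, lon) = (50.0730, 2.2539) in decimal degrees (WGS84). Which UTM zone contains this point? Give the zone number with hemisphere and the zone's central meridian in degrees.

UTM zone = ⌊(λ + 180)/6⌋ + 1; 2.2539° ∈ [0°, 6°) → zone 31.
Hemisphere: N (φ ≥ 0).
Central meridian λ₀ = 6×31 − 183 = 3°.

Zone 31N, central meridian 3°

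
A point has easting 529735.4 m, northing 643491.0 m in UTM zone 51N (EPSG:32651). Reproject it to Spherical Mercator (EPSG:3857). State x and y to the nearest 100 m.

x 13722200 m, y 649200 m

Unproject from UTM 51N (λ₀ = 123°) → φ = 5.82160021°, λ = 123.26859966°.
Web Mercator (R = 6378137 m): x = 13722197.745 m, y = 649175.527 m.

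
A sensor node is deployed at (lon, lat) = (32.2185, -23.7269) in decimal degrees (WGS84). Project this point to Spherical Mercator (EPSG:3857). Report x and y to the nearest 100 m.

x 3586500 m, y -2720200 m

Web Mercator is spherical with R = a = 6378137 m.
x = R·λ = 6378137 × 0.562318905 = 3586547.014 m.
y = R·ln tan(π/4 + φ/2) = 6378137 × -0.426482658 = -2720164.821 m.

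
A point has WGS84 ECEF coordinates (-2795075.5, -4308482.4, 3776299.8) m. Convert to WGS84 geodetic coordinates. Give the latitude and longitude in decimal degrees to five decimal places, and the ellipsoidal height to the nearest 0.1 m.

λ = atan2(Y, X) = -122.97300005°; p = √(X²+Y²) = 5135705.2 m.
Bowring's method on WGS84 (a = 6378137 m, b = 6356752.314 m) gives φ = 36.51089939°, h = 4022.123 m.

lat 36.51090°, lon -122.97300°, h 4022.1 m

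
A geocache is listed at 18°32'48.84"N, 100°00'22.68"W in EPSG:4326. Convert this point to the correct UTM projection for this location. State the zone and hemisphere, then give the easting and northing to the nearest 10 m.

Zone 14N: E 393800 m, N 2050990 m

Longitude -100.0063° lies in the 6° band [-102°, -96°), giving zone 14; latitude is north of the equator, so 14N.
Zone 14 central meridian λ₀ = 6×14 − 183 = -99°; Δλ = -1.0063°.
Transverse Mercator on WGS84 with k₀ = 0.9996 gives E = 393799.280 m, N = 2050990.823 m.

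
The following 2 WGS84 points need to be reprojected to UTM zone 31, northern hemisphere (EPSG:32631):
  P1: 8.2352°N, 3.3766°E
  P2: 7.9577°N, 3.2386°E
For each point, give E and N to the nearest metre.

UTM zone 31N: λ₀ = 3°, k₀ = 0.9996.
P1 (8.2352°, 3.3766°) → (541477.169, 910319.250) m.
P2 (7.9577°, 3.2386°) → (526296.303, 879629.106) m.

P1: E 541477 m, N 910319 m; P2: E 526296 m, N 879629 m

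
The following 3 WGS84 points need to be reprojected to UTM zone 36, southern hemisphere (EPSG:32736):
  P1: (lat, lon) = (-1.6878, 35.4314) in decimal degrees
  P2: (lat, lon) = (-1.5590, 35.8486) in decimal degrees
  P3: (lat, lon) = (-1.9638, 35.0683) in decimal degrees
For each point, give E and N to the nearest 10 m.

P1: E 770520 m, N 9813280 m; P2: E 816990 m, N 9827470 m; P3: E 730070 m, N 9782800 m

UTM zone 36S: λ₀ = 33°, k₀ = 0.9996.
P1 (-1.6878°, 35.4314°) → (770518.962, 9813277.711) m.
P2 (-1.5590°, 35.8486°) → (816992.617, 9827468.710) m.
P3 (-1.9638°, 35.0683°) → (730065.929, 9782797.896) m.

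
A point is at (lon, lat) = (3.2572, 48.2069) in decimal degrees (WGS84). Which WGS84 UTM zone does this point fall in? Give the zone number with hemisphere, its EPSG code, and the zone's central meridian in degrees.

Zone 31N (EPSG:32631), central meridian 3°

UTM zone = ⌊(λ + 180)/6⌋ + 1; 3.2572° ∈ [0°, 6°) → zone 31.
Hemisphere: N (φ ≥ 0).
Central meridian λ₀ = 6×31 − 183 = 3°.
EPSG code: 32631.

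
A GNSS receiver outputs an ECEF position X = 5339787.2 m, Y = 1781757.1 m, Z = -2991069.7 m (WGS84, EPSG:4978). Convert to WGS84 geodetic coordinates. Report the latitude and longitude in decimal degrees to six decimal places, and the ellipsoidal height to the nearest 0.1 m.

λ = atan2(Y, X) = 18.45260029°; p = √(X²+Y²) = 5629208.3 m.
Bowring's method on WGS84 (a = 6378137 m, b = 6356752.314 m) gives φ = -28.14360044°, h = 1108.097 m.

lat -28.143600°, lon 18.452600°, h 1108.1 m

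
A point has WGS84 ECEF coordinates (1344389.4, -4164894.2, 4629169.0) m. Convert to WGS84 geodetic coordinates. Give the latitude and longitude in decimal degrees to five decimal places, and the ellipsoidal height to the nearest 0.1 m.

λ = atan2(Y, X) = -72.11039959°; p = √(X²+Y²) = 4376497.1 m.
Bowring's method on WGS84 (a = 6378137 m, b = 6356752.314 m) gives φ = 46.79910000°, h = 3655.1502 m.

lat 46.79910°, lon -72.11040°, h 3655.2 m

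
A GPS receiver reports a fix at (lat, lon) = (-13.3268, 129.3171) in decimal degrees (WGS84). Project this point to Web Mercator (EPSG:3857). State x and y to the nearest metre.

Web Mercator is spherical with R = a = 6378137 m.
x = R·λ = 6378137 × 2.257009174 = 14395513.723 m.
y = R·ln tan(π/4 + φ/2) = 6378137 × -0.234722649 = -1497093.211 m.

x 14395514 m, y -1497093 m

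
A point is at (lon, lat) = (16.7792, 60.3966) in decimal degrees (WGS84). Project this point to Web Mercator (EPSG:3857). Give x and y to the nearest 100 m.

Web Mercator is spherical with R = a = 6378137 m.
x = R·λ = 6378137 × 0.292852286 = 1867852.000 m.
y = R·ln tan(π/4 + φ/2) = 6378137 × 1.330885619 = 8488570.810 m.

x 1867900 m, y 8488600 m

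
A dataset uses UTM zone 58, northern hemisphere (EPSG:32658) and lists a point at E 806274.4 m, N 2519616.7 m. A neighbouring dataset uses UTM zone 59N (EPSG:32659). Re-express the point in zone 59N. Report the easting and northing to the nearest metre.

UTM 58N → geographic: φ = 22.75619966°, λ = 167.98230029°.
UTM 59N (λ₀ = 171°) forward: E = 190087.813 m, N = 2519690.446 m.

E 190088 m, N 2519690 m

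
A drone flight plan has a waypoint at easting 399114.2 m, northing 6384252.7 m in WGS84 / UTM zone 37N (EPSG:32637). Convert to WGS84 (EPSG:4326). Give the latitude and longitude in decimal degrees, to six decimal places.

lat 57.589400°, lon 37.312399°

Zone 37N: λ₀ = 39°, k₀ = 0.9996, false easting 500000 m.
Meridian distance M = (N − FN)/k₀ = 6386807.4 m.
Inverse transverse Mercator on WGS84 gives φ = 57.58939966°, λ = 37.31239920°.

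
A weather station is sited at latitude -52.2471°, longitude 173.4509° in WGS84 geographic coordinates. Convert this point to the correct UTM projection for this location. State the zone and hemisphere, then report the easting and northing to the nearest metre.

Zone 59S: E 667315 m, N 4208648 m

Longitude 173.4509° lies in the 6° band [168°, 174°), giving zone 59; latitude is south of the equator, so 59S.
Zone 59 central meridian λ₀ = 6×59 − 183 = 171°; Δλ = +2.4509°.
Transverse Mercator on WGS84 with k₀ = 0.9996 gives E = 667314.898 m, N = 4208647.870 m.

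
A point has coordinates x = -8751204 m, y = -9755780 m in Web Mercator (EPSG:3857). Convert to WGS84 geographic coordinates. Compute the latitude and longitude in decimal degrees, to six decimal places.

lat -65.553799°, lon -78.613403°

R = 6378137 m. λ = x/R = -78.61340308°.
φ = 2·arctan(exp(y/R)) − 90° = 2·arctan(0.21663) − 90° = -65.55379915°.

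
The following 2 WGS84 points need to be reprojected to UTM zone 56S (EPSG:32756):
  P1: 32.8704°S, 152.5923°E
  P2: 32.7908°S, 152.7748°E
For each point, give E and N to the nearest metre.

UTM zone 56S: λ₀ = 153°, k₀ = 0.9996.
P1 (-32.8704°, 152.5923°) → (461858.648, 6363006.724) m.
P2 (-32.7908°, 152.7748°) → (478913.225, 6371882.156) m.

P1: E 461859 m, N 6363007 m; P2: E 478913 m, N 6371882 m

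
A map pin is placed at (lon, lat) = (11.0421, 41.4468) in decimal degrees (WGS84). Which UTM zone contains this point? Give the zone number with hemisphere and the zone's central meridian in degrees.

Zone 32N, central meridian 9°

UTM zone = ⌊(λ + 180)/6⌋ + 1; 11.0421° ∈ [6°, 12°) → zone 32.
Hemisphere: N (φ ≥ 0).
Central meridian λ₀ = 6×32 − 183 = 9°.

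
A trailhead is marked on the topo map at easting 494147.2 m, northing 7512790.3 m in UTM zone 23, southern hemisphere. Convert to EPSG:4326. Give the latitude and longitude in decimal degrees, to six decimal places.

lat -22.491300°, lon -45.056900°

Zone 23S: λ₀ = -45°, k₀ = 0.9996, false easting 500000 m, false northing 10000000 m.
Meridian distance M = (N − FN)/k₀ = -2488205.0 m.
Inverse transverse Mercator on WGS84 gives φ = -22.49129974°, λ = -45.05689979°.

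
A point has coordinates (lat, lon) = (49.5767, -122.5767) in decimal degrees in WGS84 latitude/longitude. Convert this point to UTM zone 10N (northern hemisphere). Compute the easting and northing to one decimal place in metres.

Zone 10 central meridian λ₀ = 6×10 − 183 = -123°; Δλ = +0.4233°.
Transverse Mercator on WGS84 with k₀ = 0.9996 gives E = 530602.153 m, N = 5491654.059 m.

E 530602.2 m, N 5491654.1 m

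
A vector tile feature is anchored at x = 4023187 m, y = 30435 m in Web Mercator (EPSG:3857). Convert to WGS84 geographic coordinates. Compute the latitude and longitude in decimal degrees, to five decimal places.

R = 6378137 m. λ = x/R = 36.14090373°.
φ = 2·arctan(exp(y/R)) − 90° = 2·arctan(1.00478) − 90° = 0.27340122°.

lat 0.27340°, lon 36.14090°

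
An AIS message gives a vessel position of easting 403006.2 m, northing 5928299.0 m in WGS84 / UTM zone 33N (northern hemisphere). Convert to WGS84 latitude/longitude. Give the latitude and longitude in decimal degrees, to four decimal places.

Zone 33N: λ₀ = 15°, k₀ = 0.9996, false easting 500000 m.
Meridian distance M = (N − FN)/k₀ = 5930671.3 m.
Inverse transverse Mercator on WGS84 gives φ = 53.49470024°, λ = 13.53789984°.

lat 53.4947°, lon 13.5379°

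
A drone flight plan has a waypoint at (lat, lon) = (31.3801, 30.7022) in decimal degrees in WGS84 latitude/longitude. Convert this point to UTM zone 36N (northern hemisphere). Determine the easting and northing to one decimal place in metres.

Zone 36 central meridian λ₀ = 6×36 − 183 = 33°; Δλ = -2.2978°.
Transverse Mercator on WGS84 with k₀ = 0.9996 gives E = 281485.987 m, N = 3474010.153 m.

E 281486.0 m, N 3474010.2 m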